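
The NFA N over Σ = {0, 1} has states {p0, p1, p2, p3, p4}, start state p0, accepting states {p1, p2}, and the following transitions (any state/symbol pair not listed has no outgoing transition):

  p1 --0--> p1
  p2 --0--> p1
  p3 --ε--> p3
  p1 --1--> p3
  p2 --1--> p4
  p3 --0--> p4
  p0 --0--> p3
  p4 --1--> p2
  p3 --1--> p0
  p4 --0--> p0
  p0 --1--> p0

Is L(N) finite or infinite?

infinite

State p0 is reachable from the start and can reach an accepting state, and it lies on the cycle p0 → p0.
Traversing that cycle any number of times yields accepted strings of unbounded length, so the language is infinite.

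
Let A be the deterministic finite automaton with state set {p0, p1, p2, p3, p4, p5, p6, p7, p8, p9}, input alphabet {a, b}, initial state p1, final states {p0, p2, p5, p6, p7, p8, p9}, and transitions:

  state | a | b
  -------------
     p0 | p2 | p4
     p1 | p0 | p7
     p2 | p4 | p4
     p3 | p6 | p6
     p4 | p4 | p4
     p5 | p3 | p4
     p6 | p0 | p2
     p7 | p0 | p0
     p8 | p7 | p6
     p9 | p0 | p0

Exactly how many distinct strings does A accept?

7

The useful subgraph on states {p0, p1, p2, p7} is acyclic, so L(A) is finite; the longest accepting path visits 4 useful states, giving maximum string length 3.
Counting accepting paths from p1 by length: 2 of length 1, 3 of length 2, 2 of length 3. Total 7.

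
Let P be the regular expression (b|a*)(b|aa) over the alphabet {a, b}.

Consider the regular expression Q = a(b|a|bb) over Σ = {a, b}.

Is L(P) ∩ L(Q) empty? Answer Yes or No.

No

The string aa is accepted by both P and Q.
Hence L(P) ∩ L(Q) ≠ ∅.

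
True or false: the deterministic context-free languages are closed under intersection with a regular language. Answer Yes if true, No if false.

Run the DPDA and a DFA for the regular language in lock-step (product of the two finite controls, one shared stack, the DFA component advancing only on genuine input moves); the result is still deterministic and accepts when both components accept.
So the deterministic context-free languages are closed under intersection with a regular language.

Yes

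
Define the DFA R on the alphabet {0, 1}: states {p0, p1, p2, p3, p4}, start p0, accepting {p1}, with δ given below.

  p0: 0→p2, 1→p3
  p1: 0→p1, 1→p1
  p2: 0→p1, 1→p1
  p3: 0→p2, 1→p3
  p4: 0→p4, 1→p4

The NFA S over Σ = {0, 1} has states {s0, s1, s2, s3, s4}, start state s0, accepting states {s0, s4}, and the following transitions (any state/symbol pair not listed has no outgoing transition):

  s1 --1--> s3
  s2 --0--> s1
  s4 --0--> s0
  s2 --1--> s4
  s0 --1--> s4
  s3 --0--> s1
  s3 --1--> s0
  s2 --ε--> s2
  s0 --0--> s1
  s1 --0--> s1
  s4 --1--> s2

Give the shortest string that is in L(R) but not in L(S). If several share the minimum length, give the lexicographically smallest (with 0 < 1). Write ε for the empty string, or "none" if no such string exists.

00

The string 00 is accepted by R but not by S.
No shorter string lies in the difference, and 00 is the lexicographically first length-2 string in L(R) \ L(S).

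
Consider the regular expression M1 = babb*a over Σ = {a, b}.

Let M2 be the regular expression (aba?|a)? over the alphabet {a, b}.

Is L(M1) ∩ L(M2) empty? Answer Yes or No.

Yes

Converting the expression M1 to a DFA (subset construction, then merging equivalent states) gives the minimal DFA with states {r0, r1, r2, r3, r4, r5}, start state r0, accepting states {r5} and transitions r0: a→r1, b→r2; r1: a→r1, b→r1; r2: a→r3, b→r1; r3: a→r1, b→r4; r4: a→r5, b→r4; r5: a→r1, b→r1.
Converting the expression M2 to a DFA (subset construction, then merging equivalent states) gives the minimal DFA with states {t0, t1, t2, t3, t4}, start state t0, accepting states {t0, t1, t3, t4} and transitions t0: a→t1, b→t2; t1: a→t2, b→t3; t2: a→t2, b→t2; t3: a→t4, b→t2; t4: a→t2, b→t2.
Exploring the product automaton M1 × M2 from the start pair (r0, t0), following both machines on each input symbol, reaches 9 state pairs: (r0, t0), (r1, t1), (r2, t2), (r1, t2), (r1, t3), (r3, t2), (r1, t4), (r4, t2), (r5, t2).
M1 accepts in {r5} and M2 accepts in {t0, t1, t3, t4}; no reachable pair has both components accepting, so no string drives both machines to acceptance simultaneously and L(M1) ∩ L(M2) = ∅.
So no string is accepted by both, and the intersection is empty.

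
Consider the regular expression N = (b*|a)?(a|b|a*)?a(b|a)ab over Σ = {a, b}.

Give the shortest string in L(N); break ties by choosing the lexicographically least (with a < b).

By inspection of the expression, no string of length less than 4 matches, and aaab is the lexicographically first match of length 4.

aaab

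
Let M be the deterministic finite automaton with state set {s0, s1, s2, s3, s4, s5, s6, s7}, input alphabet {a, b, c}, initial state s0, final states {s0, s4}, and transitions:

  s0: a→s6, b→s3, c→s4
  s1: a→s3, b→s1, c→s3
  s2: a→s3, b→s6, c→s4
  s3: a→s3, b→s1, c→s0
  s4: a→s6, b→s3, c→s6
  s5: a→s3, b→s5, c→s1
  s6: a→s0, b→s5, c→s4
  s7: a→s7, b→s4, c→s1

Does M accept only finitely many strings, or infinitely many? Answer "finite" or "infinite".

infinite

State s0 is reachable from the start and can reach an accepting state, and it lies on the cycle s0 → s3 → s0.
Traversing that cycle any number of times yields accepted strings of unbounded length, so the language is infinite.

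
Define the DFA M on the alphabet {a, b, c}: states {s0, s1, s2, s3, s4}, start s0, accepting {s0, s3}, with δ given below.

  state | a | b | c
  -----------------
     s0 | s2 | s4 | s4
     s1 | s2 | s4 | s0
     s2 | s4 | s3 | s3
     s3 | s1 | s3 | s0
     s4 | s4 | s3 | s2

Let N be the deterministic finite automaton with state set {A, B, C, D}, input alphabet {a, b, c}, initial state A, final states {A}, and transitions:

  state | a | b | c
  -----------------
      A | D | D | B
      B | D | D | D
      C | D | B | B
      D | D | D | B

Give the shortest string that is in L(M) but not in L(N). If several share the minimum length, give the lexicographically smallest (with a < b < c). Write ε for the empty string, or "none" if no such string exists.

The string ab is accepted by M but not by N.
No shorter string lies in the difference, and ab is the lexicographically first length-2 string in L(M) \ L(N).

ab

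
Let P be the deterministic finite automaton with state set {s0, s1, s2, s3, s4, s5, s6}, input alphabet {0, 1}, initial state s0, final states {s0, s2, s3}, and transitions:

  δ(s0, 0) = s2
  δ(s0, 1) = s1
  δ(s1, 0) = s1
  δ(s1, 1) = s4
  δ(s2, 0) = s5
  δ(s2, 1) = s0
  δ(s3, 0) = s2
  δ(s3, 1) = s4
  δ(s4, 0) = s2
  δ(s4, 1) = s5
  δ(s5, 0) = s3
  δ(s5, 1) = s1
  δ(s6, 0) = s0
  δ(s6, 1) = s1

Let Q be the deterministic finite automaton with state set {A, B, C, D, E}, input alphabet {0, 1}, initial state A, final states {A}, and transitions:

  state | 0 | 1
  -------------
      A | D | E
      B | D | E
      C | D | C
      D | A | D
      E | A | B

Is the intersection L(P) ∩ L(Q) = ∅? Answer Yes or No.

The empty string ε is accepted by both P and Q.
Hence L(P) ∩ L(Q) ≠ ∅.

No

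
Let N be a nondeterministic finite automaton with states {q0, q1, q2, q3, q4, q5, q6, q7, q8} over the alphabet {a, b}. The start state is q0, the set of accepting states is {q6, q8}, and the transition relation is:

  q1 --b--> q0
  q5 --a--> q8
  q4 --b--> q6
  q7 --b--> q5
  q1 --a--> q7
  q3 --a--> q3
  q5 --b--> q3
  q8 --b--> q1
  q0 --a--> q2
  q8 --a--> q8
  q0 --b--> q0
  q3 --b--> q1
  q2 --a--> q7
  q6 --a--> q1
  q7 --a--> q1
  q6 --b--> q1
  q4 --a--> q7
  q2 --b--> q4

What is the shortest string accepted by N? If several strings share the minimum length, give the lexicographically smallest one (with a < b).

abb

A breadth-first search from q0 reaches an accepting state first via the path q0 → q2 → q4 → q6 on input abb.
No string of length < 3 is accepted (BFS exhausts all shorter strings without reaching an accepting state), and abb is the lexicographically least accepting string of length 3.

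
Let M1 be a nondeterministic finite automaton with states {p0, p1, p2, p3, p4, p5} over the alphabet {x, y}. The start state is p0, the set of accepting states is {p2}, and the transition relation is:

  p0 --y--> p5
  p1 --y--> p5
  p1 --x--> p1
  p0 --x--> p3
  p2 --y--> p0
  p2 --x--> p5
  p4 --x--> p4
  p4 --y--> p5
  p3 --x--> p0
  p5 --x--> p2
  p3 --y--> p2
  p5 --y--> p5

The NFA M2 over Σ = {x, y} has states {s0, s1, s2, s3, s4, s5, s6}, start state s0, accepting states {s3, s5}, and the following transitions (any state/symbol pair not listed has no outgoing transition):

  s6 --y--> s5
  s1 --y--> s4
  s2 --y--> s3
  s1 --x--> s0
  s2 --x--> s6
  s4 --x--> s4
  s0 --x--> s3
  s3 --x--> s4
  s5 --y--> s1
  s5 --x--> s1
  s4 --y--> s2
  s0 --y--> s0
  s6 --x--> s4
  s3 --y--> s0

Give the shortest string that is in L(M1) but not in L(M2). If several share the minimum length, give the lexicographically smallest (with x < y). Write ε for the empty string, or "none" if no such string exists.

xy

The string xy is accepted by M1 but not by M2.
No shorter string lies in the difference, and xy is the lexicographically first length-2 string in L(M1) \ L(M2).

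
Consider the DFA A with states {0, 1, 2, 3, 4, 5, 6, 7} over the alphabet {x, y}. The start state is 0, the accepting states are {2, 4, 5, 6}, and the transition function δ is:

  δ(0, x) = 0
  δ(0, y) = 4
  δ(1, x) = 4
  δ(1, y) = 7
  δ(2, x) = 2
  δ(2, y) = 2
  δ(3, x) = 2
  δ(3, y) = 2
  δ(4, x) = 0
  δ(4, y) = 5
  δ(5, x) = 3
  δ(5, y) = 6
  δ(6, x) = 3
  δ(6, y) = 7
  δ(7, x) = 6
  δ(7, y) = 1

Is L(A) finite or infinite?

infinite

State 0 is reachable from the start and can reach an accepting state, and it lies on the cycle 0 → 0.
Traversing that cycle any number of times yields accepted strings of unbounded length, so the language is infinite.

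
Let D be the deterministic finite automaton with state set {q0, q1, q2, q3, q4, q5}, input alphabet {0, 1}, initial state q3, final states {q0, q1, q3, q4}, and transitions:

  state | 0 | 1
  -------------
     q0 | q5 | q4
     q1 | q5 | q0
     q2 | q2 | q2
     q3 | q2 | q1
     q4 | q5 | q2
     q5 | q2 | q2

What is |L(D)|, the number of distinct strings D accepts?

The useful subgraph on states {q0, q1, q3, q4} is acyclic, so L(D) is finite; the longest accepting path visits 4 useful states, giving maximum string length 3.
Counting accepting paths from q3 by length: 1 of length 0, 1 of length 1, 1 of length 2, 1 of length 3. Total 4.

4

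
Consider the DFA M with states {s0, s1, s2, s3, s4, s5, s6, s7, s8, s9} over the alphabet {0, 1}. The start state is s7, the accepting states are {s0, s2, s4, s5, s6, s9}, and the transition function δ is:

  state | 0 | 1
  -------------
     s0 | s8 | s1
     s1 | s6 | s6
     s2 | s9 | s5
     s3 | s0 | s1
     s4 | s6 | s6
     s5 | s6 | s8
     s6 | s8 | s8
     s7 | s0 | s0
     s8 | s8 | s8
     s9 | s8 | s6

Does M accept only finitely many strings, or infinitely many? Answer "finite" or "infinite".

The useful states (reachable from s7 and able to reach an accepting state) are {s0, s1, s6, s7}.
Restricted to these states the transition graph has no cycle, so every accepting path has bounded length and L is finite.

finite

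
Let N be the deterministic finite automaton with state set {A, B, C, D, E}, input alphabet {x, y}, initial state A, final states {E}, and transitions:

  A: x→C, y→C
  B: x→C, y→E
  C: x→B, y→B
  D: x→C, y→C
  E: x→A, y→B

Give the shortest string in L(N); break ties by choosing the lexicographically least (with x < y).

xxy

A breadth-first search from A reaches an accepting state first via the path A → C → B → E on input xxy.
No string of length < 3 is accepted (BFS exhausts all shorter strings without reaching an accepting state), and xxy is the lexicographically least accepting string of length 3.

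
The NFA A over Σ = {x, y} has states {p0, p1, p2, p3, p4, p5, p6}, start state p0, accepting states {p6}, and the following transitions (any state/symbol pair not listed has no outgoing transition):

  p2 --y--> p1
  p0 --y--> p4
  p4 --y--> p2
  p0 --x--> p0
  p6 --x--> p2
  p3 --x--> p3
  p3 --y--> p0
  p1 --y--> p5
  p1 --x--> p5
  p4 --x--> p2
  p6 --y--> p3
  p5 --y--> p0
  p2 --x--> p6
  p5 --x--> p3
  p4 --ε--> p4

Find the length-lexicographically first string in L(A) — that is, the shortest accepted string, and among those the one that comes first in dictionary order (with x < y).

A breadth-first search from p0 reaches an accepting state first via the path p0 → p4 → p2 → p6 on input yxx.
No string of length < 3 is accepted (BFS exhausts all shorter strings without reaching an accepting state), and yxx is the lexicographically least accepting string of length 3.

yxx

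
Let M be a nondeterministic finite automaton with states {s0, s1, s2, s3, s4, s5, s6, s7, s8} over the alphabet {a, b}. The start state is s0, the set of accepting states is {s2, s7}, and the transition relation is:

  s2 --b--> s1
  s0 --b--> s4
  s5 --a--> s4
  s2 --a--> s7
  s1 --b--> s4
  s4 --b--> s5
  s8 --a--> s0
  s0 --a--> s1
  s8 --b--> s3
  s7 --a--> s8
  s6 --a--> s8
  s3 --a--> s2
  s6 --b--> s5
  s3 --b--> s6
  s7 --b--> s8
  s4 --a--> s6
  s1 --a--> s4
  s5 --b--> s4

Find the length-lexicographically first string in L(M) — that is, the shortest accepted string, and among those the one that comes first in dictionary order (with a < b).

A breadth-first search from s0 reaches an accepting state first via the path s0 → s4 → s6 → s8 → s3 → s2 on input baaba.
No string of length < 5 is accepted (BFS exhausts all shorter strings without reaching an accepting state), and baaba is the lexicographically least accepting string of length 5.

baaba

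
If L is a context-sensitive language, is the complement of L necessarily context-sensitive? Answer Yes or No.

The context-sensitive languages are exactly NSPACE(n), and by the Immerman–Szelepcsényi theorem nondeterministic space classes (from log n up) are closed under complement.
So the context-sensitive languages are closed under complement.

Yes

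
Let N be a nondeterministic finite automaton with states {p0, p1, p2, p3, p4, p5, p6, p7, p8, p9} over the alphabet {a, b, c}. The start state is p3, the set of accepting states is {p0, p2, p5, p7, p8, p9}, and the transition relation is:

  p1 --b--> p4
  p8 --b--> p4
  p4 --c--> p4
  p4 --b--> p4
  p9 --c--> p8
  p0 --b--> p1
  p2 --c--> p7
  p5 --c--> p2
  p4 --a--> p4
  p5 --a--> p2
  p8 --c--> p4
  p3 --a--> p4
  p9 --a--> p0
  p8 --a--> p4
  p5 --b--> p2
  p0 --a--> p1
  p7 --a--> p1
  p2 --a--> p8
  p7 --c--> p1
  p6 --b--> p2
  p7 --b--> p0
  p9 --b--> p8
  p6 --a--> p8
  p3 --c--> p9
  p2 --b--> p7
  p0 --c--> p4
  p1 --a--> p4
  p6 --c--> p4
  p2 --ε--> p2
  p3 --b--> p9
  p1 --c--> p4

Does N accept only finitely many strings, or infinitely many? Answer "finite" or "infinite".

The useful states (reachable from p3 and able to reach an accepting state) are {p0, p3, p8, p9}.
Restricted to these states the transition graph has no cycle, so every accepting path has bounded length and L is finite.

finite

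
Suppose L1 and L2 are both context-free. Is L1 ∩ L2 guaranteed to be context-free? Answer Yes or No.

No

{aⁿbⁿcᵐ : m,n≥0} and {aᵐbⁿcⁿ : m,n≥0} are both context-free, but their intersection {aⁿbⁿcⁿ : n≥0} is not (pumping lemma).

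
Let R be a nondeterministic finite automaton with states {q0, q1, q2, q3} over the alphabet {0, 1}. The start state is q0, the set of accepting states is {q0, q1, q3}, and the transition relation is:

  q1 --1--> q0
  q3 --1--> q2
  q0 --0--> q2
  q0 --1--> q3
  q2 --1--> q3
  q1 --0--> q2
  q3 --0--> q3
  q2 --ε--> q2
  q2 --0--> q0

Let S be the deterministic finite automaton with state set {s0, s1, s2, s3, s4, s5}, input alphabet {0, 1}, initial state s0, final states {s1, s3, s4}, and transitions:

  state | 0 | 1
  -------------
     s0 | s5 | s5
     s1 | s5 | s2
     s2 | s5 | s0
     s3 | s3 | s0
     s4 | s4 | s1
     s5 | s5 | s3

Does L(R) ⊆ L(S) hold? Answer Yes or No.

The empty string ε is in L(R) but not in L(S).
So L(R) ⊄ L(S).

No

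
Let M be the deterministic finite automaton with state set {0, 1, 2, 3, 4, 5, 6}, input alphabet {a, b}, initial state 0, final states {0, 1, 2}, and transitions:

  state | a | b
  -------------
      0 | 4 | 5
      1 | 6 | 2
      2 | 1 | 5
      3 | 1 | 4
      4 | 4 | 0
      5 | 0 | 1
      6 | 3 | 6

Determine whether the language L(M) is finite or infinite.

infinite

State 0 is reachable from the start and can reach an accepting state, and it lies on the cycle 0 → 4 → 0.
Traversing that cycle any number of times yields accepted strings of unbounded length, so the language is infinite.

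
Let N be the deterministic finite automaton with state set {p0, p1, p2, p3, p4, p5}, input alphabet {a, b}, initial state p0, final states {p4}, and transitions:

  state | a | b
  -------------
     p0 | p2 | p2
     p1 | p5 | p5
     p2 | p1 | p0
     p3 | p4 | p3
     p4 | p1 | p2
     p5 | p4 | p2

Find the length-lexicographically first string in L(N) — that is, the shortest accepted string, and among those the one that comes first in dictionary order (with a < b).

aaaa

A breadth-first search from p0 reaches an accepting state first via the path p0 → p2 → p1 → p5 → p4 on input aaaa.
No string of length < 4 is accepted (BFS exhausts all shorter strings without reaching an accepting state), and aaaa is the lexicographically least accepting string of length 4.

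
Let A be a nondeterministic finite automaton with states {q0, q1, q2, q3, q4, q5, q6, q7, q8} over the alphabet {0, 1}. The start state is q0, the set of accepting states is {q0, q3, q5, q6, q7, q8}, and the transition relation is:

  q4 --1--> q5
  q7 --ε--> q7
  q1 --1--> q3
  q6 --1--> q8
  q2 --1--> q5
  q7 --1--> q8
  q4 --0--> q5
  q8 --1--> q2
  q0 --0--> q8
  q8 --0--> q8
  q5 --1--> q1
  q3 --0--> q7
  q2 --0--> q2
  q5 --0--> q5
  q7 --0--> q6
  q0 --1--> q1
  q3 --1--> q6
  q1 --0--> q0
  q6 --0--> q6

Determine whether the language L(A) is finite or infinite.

State q8 is reachable from the start and can reach an accepting state, and it lies on the cycle q8 → q8.
Traversing that cycle any number of times yields accepted strings of unbounded length, so the language is infinite.

infinite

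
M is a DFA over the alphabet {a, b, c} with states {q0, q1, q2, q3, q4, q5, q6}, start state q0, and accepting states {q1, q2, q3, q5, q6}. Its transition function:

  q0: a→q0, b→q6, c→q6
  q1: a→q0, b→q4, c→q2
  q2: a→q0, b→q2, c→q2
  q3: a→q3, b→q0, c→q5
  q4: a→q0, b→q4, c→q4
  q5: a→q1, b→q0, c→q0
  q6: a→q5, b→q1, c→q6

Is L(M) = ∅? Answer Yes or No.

No

The string b is accepted: the run q0 → q6 ends in the accepting state q6.
Since at least one string is accepted, L(M) is not empty.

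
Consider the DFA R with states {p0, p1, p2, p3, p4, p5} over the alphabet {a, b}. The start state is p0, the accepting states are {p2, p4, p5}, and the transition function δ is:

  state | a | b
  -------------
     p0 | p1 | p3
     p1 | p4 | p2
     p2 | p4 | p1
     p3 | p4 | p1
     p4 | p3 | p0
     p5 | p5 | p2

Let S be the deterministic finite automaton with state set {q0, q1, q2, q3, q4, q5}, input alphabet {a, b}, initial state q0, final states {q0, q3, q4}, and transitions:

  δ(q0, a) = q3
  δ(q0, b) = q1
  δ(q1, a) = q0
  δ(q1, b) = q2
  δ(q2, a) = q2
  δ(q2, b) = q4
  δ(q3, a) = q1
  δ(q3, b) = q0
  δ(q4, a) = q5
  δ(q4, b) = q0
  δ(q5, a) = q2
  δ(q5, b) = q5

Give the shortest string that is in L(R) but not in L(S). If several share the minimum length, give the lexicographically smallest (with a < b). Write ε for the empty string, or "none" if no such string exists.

The string aa is accepted by R but not by S.
No shorter string lies in the difference, and aa is the lexicographically first length-2 string in L(R) \ L(S).

aa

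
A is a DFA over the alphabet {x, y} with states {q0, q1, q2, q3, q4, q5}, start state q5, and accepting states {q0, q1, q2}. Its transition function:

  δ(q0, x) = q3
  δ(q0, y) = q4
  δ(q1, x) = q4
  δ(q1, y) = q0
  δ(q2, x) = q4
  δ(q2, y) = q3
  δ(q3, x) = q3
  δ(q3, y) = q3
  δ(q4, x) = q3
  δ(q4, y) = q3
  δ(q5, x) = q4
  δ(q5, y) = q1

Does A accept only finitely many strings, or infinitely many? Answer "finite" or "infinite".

The useful states (reachable from q5 and able to reach an accepting state) are {q0, q1, q5}.
Restricted to these states the transition graph has no cycle, so every accepting path has bounded length and L is finite.

finite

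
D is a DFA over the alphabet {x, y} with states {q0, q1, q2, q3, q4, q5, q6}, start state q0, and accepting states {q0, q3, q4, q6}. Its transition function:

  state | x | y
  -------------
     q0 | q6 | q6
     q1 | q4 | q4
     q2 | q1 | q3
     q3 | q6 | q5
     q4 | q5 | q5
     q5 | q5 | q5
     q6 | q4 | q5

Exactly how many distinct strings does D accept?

The useful subgraph on states {q0, q4, q6} is acyclic, so L(D) is finite; the longest accepting path visits 3 useful states, giving maximum string length 2.
Counting accepting paths from q0 by length: 1 of length 0, 2 of length 1, 2 of length 2. Total 5.

5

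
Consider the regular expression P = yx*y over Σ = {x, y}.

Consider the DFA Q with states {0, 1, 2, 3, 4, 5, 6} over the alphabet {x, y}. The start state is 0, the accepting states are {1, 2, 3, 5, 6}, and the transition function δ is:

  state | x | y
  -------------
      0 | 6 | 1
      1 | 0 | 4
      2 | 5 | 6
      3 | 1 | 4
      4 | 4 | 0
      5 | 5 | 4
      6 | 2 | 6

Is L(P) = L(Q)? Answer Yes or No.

No

The string yy is accepted by P but rejected by Q.
So L(P) ≠ L(Q).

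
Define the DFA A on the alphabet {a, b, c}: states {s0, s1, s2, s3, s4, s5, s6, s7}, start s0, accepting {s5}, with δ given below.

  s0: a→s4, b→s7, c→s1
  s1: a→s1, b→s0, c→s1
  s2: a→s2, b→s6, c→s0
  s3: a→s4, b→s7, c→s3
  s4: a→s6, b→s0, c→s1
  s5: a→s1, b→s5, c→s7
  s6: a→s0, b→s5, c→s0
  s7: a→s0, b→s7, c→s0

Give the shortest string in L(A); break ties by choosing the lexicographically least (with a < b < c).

aab

A breadth-first search from s0 reaches an accepting state first via the path s0 → s4 → s6 → s5 on input aab.
No string of length < 3 is accepted (BFS exhausts all shorter strings without reaching an accepting state), and aab is the lexicographically least accepting string of length 3.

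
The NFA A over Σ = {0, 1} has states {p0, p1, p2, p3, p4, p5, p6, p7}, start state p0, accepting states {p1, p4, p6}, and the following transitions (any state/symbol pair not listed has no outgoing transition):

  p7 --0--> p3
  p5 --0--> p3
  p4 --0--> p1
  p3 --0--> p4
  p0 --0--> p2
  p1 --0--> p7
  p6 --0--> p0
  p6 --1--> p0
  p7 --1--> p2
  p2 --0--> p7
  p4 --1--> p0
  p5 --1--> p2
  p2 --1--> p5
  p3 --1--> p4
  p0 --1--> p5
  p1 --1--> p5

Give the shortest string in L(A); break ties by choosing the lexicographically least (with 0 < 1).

A breadth-first search from p0 reaches an accepting state first via the path p0 → p5 → p3 → p4 on input 100.
No string of length < 3 is accepted (BFS exhausts all shorter strings without reaching an accepting state), and 100 is the lexicographically least accepting string of length 3.

100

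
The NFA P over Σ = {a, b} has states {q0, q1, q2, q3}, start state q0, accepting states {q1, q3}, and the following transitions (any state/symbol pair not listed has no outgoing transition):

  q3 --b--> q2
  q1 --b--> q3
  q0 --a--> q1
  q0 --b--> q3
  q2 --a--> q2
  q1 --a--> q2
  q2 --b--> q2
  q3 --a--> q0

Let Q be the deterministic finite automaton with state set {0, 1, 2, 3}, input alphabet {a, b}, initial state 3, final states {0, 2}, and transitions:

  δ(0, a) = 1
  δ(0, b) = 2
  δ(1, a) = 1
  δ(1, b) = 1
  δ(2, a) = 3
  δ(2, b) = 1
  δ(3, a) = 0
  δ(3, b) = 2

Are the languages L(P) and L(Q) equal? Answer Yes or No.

Yes

Exploring the product automaton P × Q from the start pair (q0, 3), following both machines on each input symbol, reaches 4 state pairs: (q0, 3), (q1, 0), (q3, 2), (q2, 1).
P accepts in {q1, q3} and Q accepts in {0, 2}. In every reachable pair the two components are either both accepting — (q1, 0), (q3, 2) — or both non-accepting, so no string is accepted by exactly one of the machines: L(P) \ L(Q) and L(Q) \ L(P) are both empty.
Hence every string is accepted by P iff it is accepted by Q, and the two languages coincide.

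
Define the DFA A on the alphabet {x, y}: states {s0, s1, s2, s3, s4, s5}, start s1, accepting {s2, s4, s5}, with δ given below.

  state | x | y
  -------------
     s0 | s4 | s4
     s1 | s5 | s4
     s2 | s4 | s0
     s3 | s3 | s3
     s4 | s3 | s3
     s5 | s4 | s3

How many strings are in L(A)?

The useful subgraph on states {s1, s4, s5} is acyclic, so L(A) is finite; the longest accepting path visits 3 useful states, giving maximum string length 2.
Counting accepting paths from s1 by length: 2 of length 1, 1 of length 2. Total 3.

3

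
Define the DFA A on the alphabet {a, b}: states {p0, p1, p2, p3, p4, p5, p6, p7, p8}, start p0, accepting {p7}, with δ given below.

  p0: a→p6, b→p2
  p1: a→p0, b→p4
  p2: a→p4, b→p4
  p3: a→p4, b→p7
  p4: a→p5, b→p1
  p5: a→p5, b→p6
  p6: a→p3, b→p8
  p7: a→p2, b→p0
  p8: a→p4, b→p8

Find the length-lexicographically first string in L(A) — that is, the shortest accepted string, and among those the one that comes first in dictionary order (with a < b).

A breadth-first search from p0 reaches an accepting state first via the path p0 → p6 → p3 → p7 on input aab.
No string of length < 3 is accepted (BFS exhausts all shorter strings without reaching an accepting state), and aab is the lexicographically least accepting string of length 3.

aab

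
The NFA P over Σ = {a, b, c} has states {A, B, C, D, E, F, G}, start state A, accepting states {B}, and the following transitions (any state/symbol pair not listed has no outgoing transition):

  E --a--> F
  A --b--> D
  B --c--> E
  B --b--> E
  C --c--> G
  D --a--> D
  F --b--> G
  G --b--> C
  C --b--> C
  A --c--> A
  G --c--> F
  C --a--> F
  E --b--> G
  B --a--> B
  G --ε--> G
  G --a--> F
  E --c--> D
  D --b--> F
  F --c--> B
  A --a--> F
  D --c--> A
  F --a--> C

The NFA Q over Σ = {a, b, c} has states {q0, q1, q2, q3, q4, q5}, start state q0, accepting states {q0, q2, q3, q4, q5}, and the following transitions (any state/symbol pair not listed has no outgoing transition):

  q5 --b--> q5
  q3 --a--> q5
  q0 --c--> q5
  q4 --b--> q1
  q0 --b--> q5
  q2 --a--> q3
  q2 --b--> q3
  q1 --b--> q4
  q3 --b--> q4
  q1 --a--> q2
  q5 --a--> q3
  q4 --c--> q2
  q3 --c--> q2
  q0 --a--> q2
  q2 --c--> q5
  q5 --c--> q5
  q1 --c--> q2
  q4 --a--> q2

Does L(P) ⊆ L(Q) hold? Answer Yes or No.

Yes

Exploring the product automaton P × Q from the start pair (A, q0), following both machines on each input symbol, reaches 27 state pairs: (A, q0), (F, q2), (D, q5), (A, q5), (C, q3), (G, q3), (B, q5), (D, q3), (F, q5), (F, q3), (C, q4), (G, q2), (B, q3), (E, q5), (F, q4), (A, q2), (G, q5), (C, q5), (G, q4), (B, q2), (C, q1), (E, q4), (E, q2), (C, q2), (G, q1), (E, q3), (D, q2).
P accepts in {B} and Q accepts in {q0, q2, q3, q4, q5}. The reachable pairs whose P-component is accepting are (B, q5), (B, q3), (B, q2); in each of them the Q-component is accepting too, so the product for L(P) \ L(Q) (P-component accepting, Q-component rejecting) has no reachable accepting pair and the difference is empty.
Hence every string in L(P) is also in L(Q).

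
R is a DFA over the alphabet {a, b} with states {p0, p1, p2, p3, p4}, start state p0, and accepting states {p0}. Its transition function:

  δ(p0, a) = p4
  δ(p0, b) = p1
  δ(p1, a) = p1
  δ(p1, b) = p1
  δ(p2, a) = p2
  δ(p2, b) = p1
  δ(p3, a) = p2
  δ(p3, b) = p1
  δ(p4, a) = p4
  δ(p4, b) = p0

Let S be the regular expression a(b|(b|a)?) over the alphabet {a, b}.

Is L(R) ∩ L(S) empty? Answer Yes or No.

The string ab is accepted by both R and S.
Hence L(R) ∩ L(S) ≠ ∅.

No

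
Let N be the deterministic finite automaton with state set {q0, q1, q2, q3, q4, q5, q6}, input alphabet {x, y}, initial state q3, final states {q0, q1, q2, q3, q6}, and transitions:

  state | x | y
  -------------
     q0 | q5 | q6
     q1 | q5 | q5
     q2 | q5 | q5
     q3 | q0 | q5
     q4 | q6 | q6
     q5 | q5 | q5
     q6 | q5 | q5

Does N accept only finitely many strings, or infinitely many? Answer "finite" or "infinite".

The useful states (reachable from q3 and able to reach an accepting state) are {q0, q3, q6}.
Restricted to these states the transition graph has no cycle, so every accepting path has bounded length and L is finite.

finite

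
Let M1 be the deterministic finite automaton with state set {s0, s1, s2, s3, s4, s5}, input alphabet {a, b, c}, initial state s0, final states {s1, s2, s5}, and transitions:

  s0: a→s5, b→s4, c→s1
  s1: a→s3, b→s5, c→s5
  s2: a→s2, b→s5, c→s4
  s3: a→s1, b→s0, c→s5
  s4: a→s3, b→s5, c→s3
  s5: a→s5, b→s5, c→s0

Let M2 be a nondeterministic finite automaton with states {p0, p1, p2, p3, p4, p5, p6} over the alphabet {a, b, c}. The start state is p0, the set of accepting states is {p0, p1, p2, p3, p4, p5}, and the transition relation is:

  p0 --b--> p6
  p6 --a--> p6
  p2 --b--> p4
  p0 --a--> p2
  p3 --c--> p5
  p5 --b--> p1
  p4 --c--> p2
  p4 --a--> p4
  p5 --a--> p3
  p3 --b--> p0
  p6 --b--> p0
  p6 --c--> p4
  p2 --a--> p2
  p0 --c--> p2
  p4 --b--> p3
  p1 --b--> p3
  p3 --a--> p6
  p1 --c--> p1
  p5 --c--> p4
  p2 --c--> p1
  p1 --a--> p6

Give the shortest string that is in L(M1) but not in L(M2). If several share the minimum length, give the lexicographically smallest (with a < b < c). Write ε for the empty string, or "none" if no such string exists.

The string aca is accepted by M1 but not by M2.
No shorter string lies in the difference, and aca is the lexicographically first length-3 string in L(M1) \ L(M2).

aca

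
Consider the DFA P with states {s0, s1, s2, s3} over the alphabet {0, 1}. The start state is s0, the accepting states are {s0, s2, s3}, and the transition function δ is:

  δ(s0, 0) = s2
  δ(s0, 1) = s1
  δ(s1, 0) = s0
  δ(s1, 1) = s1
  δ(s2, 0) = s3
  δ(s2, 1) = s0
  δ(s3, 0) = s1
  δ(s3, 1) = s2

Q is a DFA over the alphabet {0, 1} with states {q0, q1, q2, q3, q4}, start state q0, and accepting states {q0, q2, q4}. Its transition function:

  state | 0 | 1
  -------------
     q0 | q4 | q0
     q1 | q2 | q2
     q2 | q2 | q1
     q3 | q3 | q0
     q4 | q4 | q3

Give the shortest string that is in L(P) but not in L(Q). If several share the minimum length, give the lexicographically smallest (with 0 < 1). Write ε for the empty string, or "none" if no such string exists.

The string 01 is accepted by P but not by Q.
No shorter string lies in the difference, and 01 is the lexicographically first length-2 string in L(P) \ L(Q).

01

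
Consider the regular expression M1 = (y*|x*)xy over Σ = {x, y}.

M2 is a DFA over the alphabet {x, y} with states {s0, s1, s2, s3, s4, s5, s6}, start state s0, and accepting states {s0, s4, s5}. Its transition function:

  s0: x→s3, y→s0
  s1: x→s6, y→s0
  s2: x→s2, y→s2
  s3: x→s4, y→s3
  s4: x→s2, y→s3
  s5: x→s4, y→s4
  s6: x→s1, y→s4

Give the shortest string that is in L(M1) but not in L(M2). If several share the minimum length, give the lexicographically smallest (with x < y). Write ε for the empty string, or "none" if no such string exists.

The string xy is accepted by M1 but not by M2.
No shorter string lies in the difference, and xy is the lexicographically first length-2 string in L(M1) \ L(M2).

xy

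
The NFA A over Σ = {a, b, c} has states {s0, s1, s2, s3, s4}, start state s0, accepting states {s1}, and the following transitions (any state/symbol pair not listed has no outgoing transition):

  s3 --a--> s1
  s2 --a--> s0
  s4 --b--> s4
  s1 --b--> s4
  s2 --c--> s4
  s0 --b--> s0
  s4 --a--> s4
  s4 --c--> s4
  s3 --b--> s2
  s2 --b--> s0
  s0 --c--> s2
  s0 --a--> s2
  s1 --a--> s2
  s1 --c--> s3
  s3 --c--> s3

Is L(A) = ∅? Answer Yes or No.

Yes

The states reachable from the start state are {s0, s2, s4}.
None of the accepting states {s1} is reachable, so no string is accepted and L(A) = ∅.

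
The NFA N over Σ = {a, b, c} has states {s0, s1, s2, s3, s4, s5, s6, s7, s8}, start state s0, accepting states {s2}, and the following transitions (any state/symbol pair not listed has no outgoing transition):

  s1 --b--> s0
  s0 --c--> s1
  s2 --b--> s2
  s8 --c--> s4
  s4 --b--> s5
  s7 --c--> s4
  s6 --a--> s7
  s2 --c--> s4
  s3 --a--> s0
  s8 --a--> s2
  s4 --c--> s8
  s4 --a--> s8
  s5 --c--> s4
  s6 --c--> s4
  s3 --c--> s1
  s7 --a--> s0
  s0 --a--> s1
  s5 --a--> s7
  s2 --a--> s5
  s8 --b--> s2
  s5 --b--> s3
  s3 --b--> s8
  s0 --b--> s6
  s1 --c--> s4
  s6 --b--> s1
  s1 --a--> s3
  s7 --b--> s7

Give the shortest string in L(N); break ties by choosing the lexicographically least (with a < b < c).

A breadth-first search from s0 reaches an accepting state first via the path s0 → s1 → s3 → s8 → s2 on input aaba.
No string of length < 4 is accepted (BFS exhausts all shorter strings without reaching an accepting state), and aaba is the lexicographically least accepting string of length 4.

aaba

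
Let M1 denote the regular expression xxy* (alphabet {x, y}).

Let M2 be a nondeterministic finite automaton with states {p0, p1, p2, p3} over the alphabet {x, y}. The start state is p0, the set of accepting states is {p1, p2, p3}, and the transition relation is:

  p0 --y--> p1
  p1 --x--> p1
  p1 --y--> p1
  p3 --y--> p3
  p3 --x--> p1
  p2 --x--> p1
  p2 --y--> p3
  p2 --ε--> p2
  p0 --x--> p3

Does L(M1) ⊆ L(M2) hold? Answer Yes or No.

Converting the expression M1 to a DFA (subset construction, then merging equivalent states) gives the minimal DFA with states {r0, r1, r2, r3}, start state r0, accepting states {r3} and transitions r0: x→r1, y→r2; r1: x→r3, y→r2; r2: x→r2, y→r2; r3: x→r2, y→r3.
Exploring the product automaton M1 × M2 from the start pair (r0, p0), following both machines on each input symbol, reaches 5 state pairs: (r0, p0), (r1, p3), (r2, p1), (r3, p1), (r2, p3).
M1 accepts in {r3} and M2 accepts in {p1, p2, p3}. The reachable pairs whose M1-component is accepting are (r3, p1); in each of them the M2-component is accepting too, so the product for L(M1) \ L(M2) (M1-component accepting, M2-component rejecting) has no reachable accepting pair and the difference is empty.
Hence every string in L(M1) is also in L(M2).

Yes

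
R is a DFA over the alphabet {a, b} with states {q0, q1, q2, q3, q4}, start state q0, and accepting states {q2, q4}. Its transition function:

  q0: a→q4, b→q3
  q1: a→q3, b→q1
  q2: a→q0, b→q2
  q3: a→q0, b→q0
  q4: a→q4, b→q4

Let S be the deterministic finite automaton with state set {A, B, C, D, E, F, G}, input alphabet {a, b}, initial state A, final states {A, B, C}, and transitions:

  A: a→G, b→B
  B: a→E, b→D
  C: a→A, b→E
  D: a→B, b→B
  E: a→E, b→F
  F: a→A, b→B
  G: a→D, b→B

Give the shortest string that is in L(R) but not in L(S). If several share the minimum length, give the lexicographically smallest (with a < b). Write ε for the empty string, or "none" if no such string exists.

The string a is accepted by R but not by S.
No shorter string lies in the difference, and a is the lexicographically first length-1 string in L(R) \ L(S).

a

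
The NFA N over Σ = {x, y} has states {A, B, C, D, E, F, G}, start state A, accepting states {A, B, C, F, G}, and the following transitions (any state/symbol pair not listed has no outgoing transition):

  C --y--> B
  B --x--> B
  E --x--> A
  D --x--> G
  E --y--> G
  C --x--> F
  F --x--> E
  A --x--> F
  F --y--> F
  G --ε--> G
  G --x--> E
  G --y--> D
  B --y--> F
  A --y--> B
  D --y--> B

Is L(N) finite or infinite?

State B is reachable from the start and can reach an accepting state, and it lies on the cycle B → B.
Traversing that cycle any number of times yields accepted strings of unbounded length, so the language is infinite.

infinite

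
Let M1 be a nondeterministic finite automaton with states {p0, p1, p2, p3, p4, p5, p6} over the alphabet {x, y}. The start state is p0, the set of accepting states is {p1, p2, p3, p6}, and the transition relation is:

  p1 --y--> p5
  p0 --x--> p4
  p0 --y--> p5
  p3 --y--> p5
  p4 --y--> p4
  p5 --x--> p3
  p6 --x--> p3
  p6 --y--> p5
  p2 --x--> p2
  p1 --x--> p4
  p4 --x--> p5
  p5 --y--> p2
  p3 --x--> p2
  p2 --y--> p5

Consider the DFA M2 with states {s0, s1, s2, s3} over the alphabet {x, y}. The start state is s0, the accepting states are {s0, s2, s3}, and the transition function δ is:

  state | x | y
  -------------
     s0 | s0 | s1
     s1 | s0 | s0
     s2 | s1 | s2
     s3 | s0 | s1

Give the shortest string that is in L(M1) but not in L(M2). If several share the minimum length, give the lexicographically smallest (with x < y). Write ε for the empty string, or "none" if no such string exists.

The string xxy is accepted by M1 but not by M2.
No shorter string lies in the difference, and xxy is the lexicographically first length-3 string in L(M1) \ L(M2).

xxy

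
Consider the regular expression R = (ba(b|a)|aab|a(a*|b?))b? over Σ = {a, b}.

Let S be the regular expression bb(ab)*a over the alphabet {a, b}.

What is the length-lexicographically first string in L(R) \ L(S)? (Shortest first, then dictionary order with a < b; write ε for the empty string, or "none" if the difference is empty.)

The string a is accepted by R but not by S.
No shorter string lies in the difference, and a is the lexicographically first length-1 string in L(R) \ L(S).

a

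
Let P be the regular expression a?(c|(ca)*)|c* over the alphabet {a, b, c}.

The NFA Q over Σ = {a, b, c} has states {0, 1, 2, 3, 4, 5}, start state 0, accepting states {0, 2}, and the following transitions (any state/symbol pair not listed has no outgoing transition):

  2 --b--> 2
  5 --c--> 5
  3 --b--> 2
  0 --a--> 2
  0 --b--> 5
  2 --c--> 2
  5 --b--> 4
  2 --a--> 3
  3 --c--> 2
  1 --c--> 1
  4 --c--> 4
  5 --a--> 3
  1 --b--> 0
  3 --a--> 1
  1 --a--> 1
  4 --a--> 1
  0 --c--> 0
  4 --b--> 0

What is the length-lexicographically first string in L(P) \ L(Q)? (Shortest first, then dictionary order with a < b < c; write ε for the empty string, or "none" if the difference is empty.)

The string aca is accepted by P but not by Q.
No shorter string lies in the difference, and aca is the lexicographically first length-3 string in L(P) \ L(Q).

aca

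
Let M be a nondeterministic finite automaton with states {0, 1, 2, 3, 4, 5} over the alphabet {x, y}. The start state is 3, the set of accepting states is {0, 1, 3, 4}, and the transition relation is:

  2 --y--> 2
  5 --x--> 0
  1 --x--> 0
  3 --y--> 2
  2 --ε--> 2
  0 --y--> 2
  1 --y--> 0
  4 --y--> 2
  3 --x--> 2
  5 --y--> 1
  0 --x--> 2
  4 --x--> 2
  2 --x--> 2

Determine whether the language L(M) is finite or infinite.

The useful states (reachable from 3 and able to reach an accepting state) are {3}.
Restricted to these states the transition graph has no cycle, so every accepting path has bounded length and L is finite.

finite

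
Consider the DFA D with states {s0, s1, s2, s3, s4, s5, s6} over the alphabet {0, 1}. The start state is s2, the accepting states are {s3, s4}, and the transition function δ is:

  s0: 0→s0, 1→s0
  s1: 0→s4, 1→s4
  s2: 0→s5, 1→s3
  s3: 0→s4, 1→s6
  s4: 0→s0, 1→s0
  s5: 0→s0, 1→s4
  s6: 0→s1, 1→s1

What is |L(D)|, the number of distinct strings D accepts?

7

The useful subgraph on states {s1, s2, s3, s4, s5, s6} is acyclic, so L(D) is finite; the longest accepting path visits 5 useful states, giving maximum string length 4.
Counting accepting paths from s2 by length: 1 of length 1, 2 of length 2, 4 of length 4. Total 7.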